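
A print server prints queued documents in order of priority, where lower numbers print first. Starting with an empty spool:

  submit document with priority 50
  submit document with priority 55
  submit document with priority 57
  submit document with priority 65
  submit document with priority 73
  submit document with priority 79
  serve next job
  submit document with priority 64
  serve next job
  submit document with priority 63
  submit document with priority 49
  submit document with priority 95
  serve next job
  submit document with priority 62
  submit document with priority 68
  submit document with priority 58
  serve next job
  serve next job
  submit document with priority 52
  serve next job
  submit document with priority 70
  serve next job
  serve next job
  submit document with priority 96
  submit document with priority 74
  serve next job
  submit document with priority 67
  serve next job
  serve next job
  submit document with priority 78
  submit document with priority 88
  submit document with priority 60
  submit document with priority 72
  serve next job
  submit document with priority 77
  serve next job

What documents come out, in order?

50 → 55 → 49 → 57 → 58 → 52 → 62 → 63 → 64 → 65 → 67 → 60 → 68

insert 50 → {50}
insert 55 → {50, 55}
insert 57 → {50, 55, 57}
insert 65 → {50, 55, 57, 65}
insert 73 → {50, 55, 57, 65, 73}
insert 79 → {50, 55, 57, 65, 73, 79}
serve next job → 50; now {55, 57, 65, 73, 79}
insert 64 → {55, 57, 64, 65, 73, 79}
serve next job → 55; now {57, 64, 65, 73, 79}
insert 63 → {57, 63, 64, 65, 73, 79}
insert 49 → {49, 57, 63, 64, 65, 73, 79}
insert 95 → {49, 57, 63, 64, 65, 73, 79, 95}
serve next job → 49; now {57, 63, 64, 65, 73, 79, 95}
insert 62 → {57, 62, 63, 64, 65, 73, 79, 95}
insert 68 → {57, 62, 63, 64, 65, 68, 73, 79, 95}
insert 58 → {57, 58, 62, 63, 64, 65, 68, 73, 79, 95}
serve next job → 57; now {58, 62, 63, 64, 65, 68, 73, 79, 95}
serve next job → 58; now {62, 63, 64, 65, 68, 73, 79, 95}
insert 52 → {52, 62, 63, 64, 65, 68, 73, 79, 95}
serve next job → 52; now {62, 63, 64, 65, 68, 73, 79, 95}
insert 70 → {62, 63, 64, 65, 68, 70, 73, 79, 95}
serve next job → 62; now {63, 64, 65, 68, 70, 73, 79, 95}
serve next job → 63; now {64, 65, 68, 70, 73, 79, 95}
insert 96 → {64, 65, 68, 70, 73, 79, 95, 96}
insert 74 → {64, 65, 68, 70, 73, 74, 79, 95, 96}
serve next job → 64; now {65, 68, 70, 73, 74, 79, 95, 96}
insert 67 → {65, 67, 68, 70, 73, 74, 79, 95, 96}
serve next job → 65; now {67, 68, 70, 73, 74, 79, 95, 96}
serve next job → 67; now {68, 70, 73, 74, 79, 95, 96}
insert 78 → {68, 70, 73, 74, 78, 79, 95, 96}
insert 88 → {68, 70, 73, 74, 78, 79, 88, 95, 96}
insert 60 → {60, 68, 70, 73, 74, 78, 79, 88, 95, 96}
insert 72 → {60, 68, 70, 72, 73, 74, 78, 79, 88, 95, 96}
serve next job → 60; now {68, 70, 72, 73, 74, 78, 79, 88, 95, 96}
insert 77 → {68, 70, 72, 73, 74, 77, 78, 79, 88, 95, 96}
serve next job → 68; now {70, 72, 73, 74, 77, 78, 79, 88, 95, 96}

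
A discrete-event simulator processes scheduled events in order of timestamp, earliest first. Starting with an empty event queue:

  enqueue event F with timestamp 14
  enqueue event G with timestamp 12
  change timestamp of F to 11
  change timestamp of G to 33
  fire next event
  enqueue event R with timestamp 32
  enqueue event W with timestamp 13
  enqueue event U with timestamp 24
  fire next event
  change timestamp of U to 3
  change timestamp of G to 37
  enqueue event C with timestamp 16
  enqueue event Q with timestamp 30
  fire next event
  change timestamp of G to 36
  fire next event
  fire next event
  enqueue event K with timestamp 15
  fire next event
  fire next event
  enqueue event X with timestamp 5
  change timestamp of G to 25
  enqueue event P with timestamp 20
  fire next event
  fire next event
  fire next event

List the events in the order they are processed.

add F (timestamp 14) → {F:14}
add G (timestamp 12) → {G:12, F:14}
update F to timestamp 11 → {F:11, G:12}
update G to timestamp 33 → {F:11, G:33}
fire next event → F; now {G:33}
add R (timestamp 32) → {R:32, G:33}
add W (timestamp 13) → {W:13, R:32, G:33}
add U (timestamp 24) → {W:13, U:24, R:32, G:33}
fire next event → W; now {U:24, R:32, G:33}
update U to timestamp 3 → {U:3, R:32, G:33}
update G to timestamp 37 → {U:3, R:32, G:37}
add C (timestamp 16) → {U:3, C:16, R:32, G:37}
add Q (timestamp 30) → {U:3, C:16, Q:30, R:32, G:37}
fire next event → U; now {C:16, Q:30, R:32, G:37}
update G to timestamp 36 → {C:16, Q:30, R:32, G:36}
fire next event → C; now {Q:30, R:32, G:36}
fire next event → Q; now {R:32, G:36}
add K (timestamp 15) → {K:15, R:32, G:36}
fire next event → K; now {R:32, G:36}
fire next event → R; now {G:36}
add X (timestamp 5) → {X:5, G:36}
update G to timestamp 25 → {X:5, G:25}
add P (timestamp 20) → {X:5, P:20, G:25}
fire next event → X; now {P:20, G:25}
fire next event → P; now {G:25}
fire next event → G; now {}

F, W, U, C, Q, K, R, X, P, G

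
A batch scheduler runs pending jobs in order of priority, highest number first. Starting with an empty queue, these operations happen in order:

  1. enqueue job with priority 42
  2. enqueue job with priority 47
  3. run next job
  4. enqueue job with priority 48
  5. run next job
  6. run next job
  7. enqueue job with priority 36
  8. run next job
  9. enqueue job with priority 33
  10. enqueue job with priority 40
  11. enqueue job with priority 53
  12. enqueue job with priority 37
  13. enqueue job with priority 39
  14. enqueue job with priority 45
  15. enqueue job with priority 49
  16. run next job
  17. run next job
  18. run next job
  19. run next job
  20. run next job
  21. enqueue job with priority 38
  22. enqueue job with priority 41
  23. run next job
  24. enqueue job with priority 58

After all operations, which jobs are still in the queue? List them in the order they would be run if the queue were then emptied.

58, 38, 37, 33

insert 42 → {42}
insert 47 → {47, 42}
run next job → 47; now {42}
insert 48 → {48, 42}
run next job → 48; now {42}
run next job → 42; now {}
insert 36 → {36}
run next job → 36; now {}
insert 33 → {33}
insert 40 → {40, 33}
insert 53 → {53, 40, 33}
insert 37 → {53, 40, 37, 33}
insert 39 → {53, 40, 39, 37, 33}
insert 45 → {53, 45, 40, 39, 37, 33}
insert 49 → {53, 49, 45, 40, 39, 37, 33}
run next job → 53; now {49, 45, 40, 39, 37, 33}
run next job → 49; now {45, 40, 39, 37, 33}
run next job → 45; now {40, 39, 37, 33}
run next job → 40; now {39, 37, 33}
run next job → 39; now {37, 33}
insert 38 → {38, 37, 33}
insert 41 → {41, 38, 37, 33}
run next job → 41; now {38, 37, 33}
insert 58 → {58, 38, 37, 33}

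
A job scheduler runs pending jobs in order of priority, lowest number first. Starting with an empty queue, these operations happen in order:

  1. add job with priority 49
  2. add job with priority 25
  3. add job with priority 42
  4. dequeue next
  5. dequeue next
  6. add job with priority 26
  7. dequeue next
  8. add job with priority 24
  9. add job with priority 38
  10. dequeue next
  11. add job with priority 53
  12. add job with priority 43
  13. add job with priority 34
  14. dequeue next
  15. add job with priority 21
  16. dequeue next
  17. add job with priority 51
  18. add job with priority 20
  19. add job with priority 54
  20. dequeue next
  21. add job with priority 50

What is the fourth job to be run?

24

insert 49 → {49}
insert 25 → {25, 49}
insert 42 → {25, 42, 49}
dequeue next → 25; now {42, 49}
dequeue next → 42; now {49}
insert 26 → {26, 49}
dequeue next → 26; now {49}
insert 24 → {24, 49}
insert 38 → {24, 38, 49}
dequeue next → 24; now {38, 49}
insert 53 → {38, 49, 53}
insert 43 → {38, 43, 49, 53}
insert 34 → {34, 38, 43, 49, 53}
dequeue next → 34; now {38, 43, 49, 53}
insert 21 → {21, 38, 43, 49, 53}
dequeue next → 21; now {38, 43, 49, 53}
insert 51 → {38, 43, 49, 51, 53}
insert 20 → {20, 38, 43, 49, 51, 53}
insert 54 → {20, 38, 43, 49, 51, 53, 54}
dequeue next → 20; now {38, 43, 49, 51, 53, 54}
insert 50 → {38, 43, 49, 50, 51, 53, 54}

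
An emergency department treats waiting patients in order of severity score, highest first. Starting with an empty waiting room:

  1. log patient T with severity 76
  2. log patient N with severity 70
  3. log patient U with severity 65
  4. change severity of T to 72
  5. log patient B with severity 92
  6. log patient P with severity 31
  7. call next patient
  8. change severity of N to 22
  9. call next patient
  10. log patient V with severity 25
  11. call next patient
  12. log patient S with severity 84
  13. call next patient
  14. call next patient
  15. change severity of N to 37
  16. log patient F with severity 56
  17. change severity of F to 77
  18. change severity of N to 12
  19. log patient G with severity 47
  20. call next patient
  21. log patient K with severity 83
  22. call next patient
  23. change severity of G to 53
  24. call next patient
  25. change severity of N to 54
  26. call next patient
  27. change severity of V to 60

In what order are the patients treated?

B → T → U → S → P → F → K → G → N

add T (severity 76) → {T:76}
add N (severity 70) → {T:76, N:70}
add U (severity 65) → {T:76, N:70, U:65}
update T to severity 72 → {T:72, N:70, U:65}
add B (severity 92) → {B:92, T:72, N:70, U:65}
add P (severity 31) → {B:92, T:72, N:70, U:65, P:31}
call next patient → B; now {T:72, N:70, U:65, P:31}
update N to severity 22 → {T:72, U:65, P:31, N:22}
call next patient → T; now {U:65, P:31, N:22}
add V (severity 25) → {U:65, P:31, V:25, N:22}
call next patient → U; now {P:31, V:25, N:22}
add S (severity 84) → {S:84, P:31, V:25, N:22}
call next patient → S; now {P:31, V:25, N:22}
call next patient → P; now {V:25, N:22}
update N to severity 37 → {N:37, V:25}
add F (severity 56) → {F:56, N:37, V:25}
update F to severity 77 → {F:77, N:37, V:25}
update N to severity 12 → {F:77, V:25, N:12}
add G (severity 47) → {F:77, G:47, V:25, N:12}
call next patient → F; now {G:47, V:25, N:12}
add K (severity 83) → {K:83, G:47, V:25, N:12}
call next patient → K; now {G:47, V:25, N:12}
update G to severity 53 → {G:53, V:25, N:12}
call next patient → G; now {V:25, N:12}
update N to severity 54 → {N:54, V:25}
call next patient → N; now {V:25}
update V to severity 60 → {V:60}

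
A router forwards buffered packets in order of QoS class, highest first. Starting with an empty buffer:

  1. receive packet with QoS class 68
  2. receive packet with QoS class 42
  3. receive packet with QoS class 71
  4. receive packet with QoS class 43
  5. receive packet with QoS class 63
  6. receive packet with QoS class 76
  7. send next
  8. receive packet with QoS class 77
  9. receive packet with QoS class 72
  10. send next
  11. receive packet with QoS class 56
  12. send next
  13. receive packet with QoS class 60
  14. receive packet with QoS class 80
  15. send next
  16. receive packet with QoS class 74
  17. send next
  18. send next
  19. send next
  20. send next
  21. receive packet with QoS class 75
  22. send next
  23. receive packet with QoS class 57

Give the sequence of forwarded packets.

insert 68 → {68}
insert 42 → {68, 42}
insert 71 → {71, 68, 42}
insert 43 → {71, 68, 43, 42}
insert 63 → {71, 68, 63, 43, 42}
insert 76 → {76, 71, 68, 63, 43, 42}
send next → 76; now {71, 68, 63, 43, 42}
insert 77 → {77, 71, 68, 63, 43, 42}
insert 72 → {77, 72, 71, 68, 63, 43, 42}
send next → 77; now {72, 71, 68, 63, 43, 42}
insert 56 → {72, 71, 68, 63, 56, 43, 42}
send next → 72; now {71, 68, 63, 56, 43, 42}
insert 60 → {71, 68, 63, 60, 56, 43, 42}
insert 80 → {80, 71, 68, 63, 60, 56, 43, 42}
send next → 80; now {71, 68, 63, 60, 56, 43, 42}
insert 74 → {74, 71, 68, 63, 60, 56, 43, 42}
send next → 74; now {71, 68, 63, 60, 56, 43, 42}
send next → 71; now {68, 63, 60, 56, 43, 42}
send next → 68; now {63, 60, 56, 43, 42}
send next → 63; now {60, 56, 43, 42}
insert 75 → {75, 60, 56, 43, 42}
send next → 75; now {60, 56, 43, 42}
insert 57 → {60, 57, 56, 43, 42}

[76, 77, 72, 80, 74, 71, 68, 63, 75]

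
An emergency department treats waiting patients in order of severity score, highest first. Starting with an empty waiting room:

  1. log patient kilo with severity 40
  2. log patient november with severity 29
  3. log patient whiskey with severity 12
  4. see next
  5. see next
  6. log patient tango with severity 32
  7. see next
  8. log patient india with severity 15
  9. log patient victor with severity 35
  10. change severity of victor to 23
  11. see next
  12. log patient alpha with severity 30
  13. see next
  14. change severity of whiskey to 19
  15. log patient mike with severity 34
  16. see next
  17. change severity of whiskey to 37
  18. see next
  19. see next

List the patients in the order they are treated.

[kilo, november, tango, victor, alpha, mike, whiskey, india]

add kilo (severity 40) → {kilo:40}
add november (severity 29) → {kilo:40, november:29}
add whiskey (severity 12) → {kilo:40, november:29, whiskey:12}
see next → kilo; now {november:29, whiskey:12}
see next → november; now {whiskey:12}
add tango (severity 32) → {tango:32, whiskey:12}
see next → tango; now {whiskey:12}
add india (severity 15) → {india:15, whiskey:12}
add victor (severity 35) → {victor:35, india:15, whiskey:12}
update victor to severity 23 → {victor:23, india:15, whiskey:12}
see next → victor; now {india:15, whiskey:12}
add alpha (severity 30) → {alpha:30, india:15, whiskey:12}
see next → alpha; now {india:15, whiskey:12}
update whiskey to severity 19 → {whiskey:19, india:15}
add mike (severity 34) → {mike:34, whiskey:19, india:15}
see next → mike; now {whiskey:19, india:15}
update whiskey to severity 37 → {whiskey:37, india:15}
see next → whiskey; now {india:15}
see next → india; now {}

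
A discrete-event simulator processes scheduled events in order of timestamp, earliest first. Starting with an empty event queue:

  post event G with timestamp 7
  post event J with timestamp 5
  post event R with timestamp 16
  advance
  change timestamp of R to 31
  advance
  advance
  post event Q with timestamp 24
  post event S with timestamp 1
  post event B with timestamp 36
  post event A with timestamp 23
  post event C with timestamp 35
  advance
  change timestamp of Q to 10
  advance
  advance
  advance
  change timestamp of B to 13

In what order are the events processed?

add G (timestamp 7) → {G:7}
add J (timestamp 5) → {J:5, G:7}
add R (timestamp 16) → {J:5, G:7, R:16}
advance → J; now {G:7, R:16}
update R to timestamp 31 → {G:7, R:31}
advance → G; now {R:31}
advance → R; now {}
add Q (timestamp 24) → {Q:24}
add S (timestamp 1) → {S:1, Q:24}
add B (timestamp 36) → {S:1, Q:24, B:36}
add A (timestamp 23) → {S:1, A:23, Q:24, B:36}
add C (timestamp 35) → {S:1, A:23, Q:24, C:35, B:36}
advance → S; now {A:23, Q:24, C:35, B:36}
update Q to timestamp 10 → {Q:10, A:23, C:35, B:36}
advance → Q; now {A:23, C:35, B:36}
advance → A; now {C:35, B:36}
advance → C; now {B:36}
update B to timestamp 13 → {B:13}

J → G → R → S → Q → A → C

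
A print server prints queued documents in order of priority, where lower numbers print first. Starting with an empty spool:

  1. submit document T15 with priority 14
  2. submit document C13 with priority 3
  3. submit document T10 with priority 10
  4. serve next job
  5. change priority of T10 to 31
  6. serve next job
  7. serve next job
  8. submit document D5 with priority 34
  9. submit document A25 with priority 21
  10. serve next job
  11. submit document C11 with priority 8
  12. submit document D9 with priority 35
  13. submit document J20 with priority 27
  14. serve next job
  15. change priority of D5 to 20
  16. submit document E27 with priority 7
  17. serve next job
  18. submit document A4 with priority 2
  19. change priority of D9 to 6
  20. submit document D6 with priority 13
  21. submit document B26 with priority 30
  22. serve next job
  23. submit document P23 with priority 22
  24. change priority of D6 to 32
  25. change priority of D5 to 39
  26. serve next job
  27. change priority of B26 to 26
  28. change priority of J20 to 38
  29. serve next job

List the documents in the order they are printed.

C13 → T15 → T10 → A25 → C11 → E27 → A4 → D9 → P23

add T15 (priority 14) → {T15:14}
add C13 (priority 3) → {C13:3, T15:14}
add T10 (priority 10) → {C13:3, T10:10, T15:14}
serve next job → C13; now {T10:10, T15:14}
update T10 to priority 31 → {T15:14, T10:31}
serve next job → T15; now {T10:31}
serve next job → T10; now {}
add D5 (priority 34) → {D5:34}
add A25 (priority 21) → {A25:21, D5:34}
serve next job → A25; now {D5:34}
add C11 (priority 8) → {C11:8, D5:34}
add D9 (priority 35) → {C11:8, D5:34, D9:35}
add J20 (priority 27) → {C11:8, J20:27, D5:34, D9:35}
serve next job → C11; now {J20:27, D5:34, D9:35}
update D5 to priority 20 → {D5:20, J20:27, D9:35}
add E27 (priority 7) → {E27:7, D5:20, J20:27, D9:35}
serve next job → E27; now {D5:20, J20:27, D9:35}
add A4 (priority 2) → {A4:2, D5:20, J20:27, D9:35}
update D9 to priority 6 → {A4:2, D9:6, D5:20, J20:27}
add D6 (priority 13) → {A4:2, D9:6, D6:13, D5:20, J20:27}
add B26 (priority 30) → {A4:2, D9:6, D6:13, D5:20, J20:27, B26:30}
serve next job → A4; now {D9:6, D6:13, D5:20, J20:27, B26:30}
add P23 (priority 22) → {D9:6, D6:13, D5:20, P23:22, J20:27, B26:30}
update D6 to priority 32 → {D9:6, D5:20, P23:22, J20:27, B26:30, D6:32}
update D5 to priority 39 → {D9:6, P23:22, J20:27, B26:30, D6:32, D5:39}
serve next job → D9; now {P23:22, J20:27, B26:30, D6:32, D5:39}
update B26 to priority 26 → {P23:22, B26:26, J20:27, D6:32, D5:39}
update J20 to priority 38 → {P23:22, B26:26, D6:32, J20:38, D5:39}
serve next job → P23; now {B26:26, D6:32, J20:38, D5:39}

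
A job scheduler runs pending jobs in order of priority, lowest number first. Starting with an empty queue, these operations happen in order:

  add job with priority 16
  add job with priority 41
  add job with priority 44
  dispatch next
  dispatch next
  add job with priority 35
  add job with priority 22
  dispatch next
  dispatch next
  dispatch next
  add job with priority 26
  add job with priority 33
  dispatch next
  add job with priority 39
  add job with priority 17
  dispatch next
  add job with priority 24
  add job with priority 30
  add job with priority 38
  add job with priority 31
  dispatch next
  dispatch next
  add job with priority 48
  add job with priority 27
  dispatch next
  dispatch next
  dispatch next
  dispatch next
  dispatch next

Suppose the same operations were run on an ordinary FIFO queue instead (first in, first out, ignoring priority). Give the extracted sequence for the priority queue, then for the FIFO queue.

priority queue: 16, 41, 22, 35, 44, 26, 17, 24, 30, 27, 31, 33, 38, 39; FIFO queue: [16, 41, 44, 35, 22, 26, 33, 39, 17, 24, 30, 38, 31, 48]

insert 16 → {16}
insert 41 → {16, 41}
insert 44 → {16, 41, 44}
dispatch next → 16; now {41, 44}
dispatch next → 41; now {44}
insert 35 → {35, 44}
insert 22 → {22, 35, 44}
dispatch next → 22; now {35, 44}
dispatch next → 35; now {44}
dispatch next → 44; now {}
insert 26 → {26}
insert 33 → {26, 33}
dispatch next → 26; now {33}
insert 39 → {33, 39}
insert 17 → {17, 33, 39}
dispatch next → 17; now {33, 39}
insert 24 → {24, 33, 39}
insert 30 → {24, 30, 33, 39}
insert 38 → {24, 30, 33, 38, 39}
insert 31 → {24, 30, 31, 33, 38, 39}
dispatch next → 24; now {30, 31, 33, 38, 39}
dispatch next → 30; now {31, 33, 38, 39}
insert 48 → {31, 33, 38, 39, 48}
insert 27 → {27, 31, 33, 38, 39, 48}
dispatch next → 27; now {31, 33, 38, 39, 48}
dispatch next → 31; now {33, 38, 39, 48}
dispatch next → 33; now {38, 39, 48}
dispatch next → 38; now {39, 48}
dispatch next → 39; now {48}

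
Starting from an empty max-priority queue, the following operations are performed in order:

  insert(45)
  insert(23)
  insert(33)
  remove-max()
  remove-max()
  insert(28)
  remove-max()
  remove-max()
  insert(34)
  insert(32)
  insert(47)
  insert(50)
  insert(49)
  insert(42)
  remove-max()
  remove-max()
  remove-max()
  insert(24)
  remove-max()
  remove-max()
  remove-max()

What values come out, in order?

45, 33, 28, 23, 50, 49, 47, 42, 34, 32

insert 45 → {45}
insert 23 → {45, 23}
insert 33 → {45, 33, 23}
remove-max → 45; now {33, 23}
remove-max → 33; now {23}
insert 28 → {28, 23}
remove-max → 28; now {23}
remove-max → 23; now {}
insert 34 → {34}
insert 32 → {34, 32}
insert 47 → {47, 34, 32}
insert 50 → {50, 47, 34, 32}
insert 49 → {50, 49, 47, 34, 32}
insert 42 → {50, 49, 47, 42, 34, 32}
remove-max → 50; now {49, 47, 42, 34, 32}
remove-max → 49; now {47, 42, 34, 32}
remove-max → 47; now {42, 34, 32}
insert 24 → {42, 34, 32, 24}
remove-max → 42; now {34, 32, 24}
remove-max → 34; now {32, 24}
remove-max → 32; now {24}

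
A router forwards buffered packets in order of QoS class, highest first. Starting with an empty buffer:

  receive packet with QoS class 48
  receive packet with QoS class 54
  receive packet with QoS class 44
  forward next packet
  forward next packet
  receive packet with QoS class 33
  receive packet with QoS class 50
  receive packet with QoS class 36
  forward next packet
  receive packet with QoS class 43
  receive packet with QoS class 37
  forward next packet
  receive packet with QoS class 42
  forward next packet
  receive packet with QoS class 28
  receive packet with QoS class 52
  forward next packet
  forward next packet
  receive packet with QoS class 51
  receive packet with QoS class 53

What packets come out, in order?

insert 48 → {48}
insert 54 → {54, 48}
insert 44 → {54, 48, 44}
forward next packet → 54; now {48, 44}
forward next packet → 48; now {44}
insert 33 → {44, 33}
insert 50 → {50, 44, 33}
insert 36 → {50, 44, 36, 33}
forward next packet → 50; now {44, 36, 33}
insert 43 → {44, 43, 36, 33}
insert 37 → {44, 43, 37, 36, 33}
forward next packet → 44; now {43, 37, 36, 33}
insert 42 → {43, 42, 37, 36, 33}
forward next packet → 43; now {42, 37, 36, 33}
insert 28 → {42, 37, 36, 33, 28}
insert 52 → {52, 42, 37, 36, 33, 28}
forward next packet → 52; now {42, 37, 36, 33, 28}
forward next packet → 42; now {37, 36, 33, 28}
insert 51 → {51, 37, 36, 33, 28}
insert 53 → {53, 51, 37, 36, 33, 28}

54, 48, 50, 44, 43, 52, 42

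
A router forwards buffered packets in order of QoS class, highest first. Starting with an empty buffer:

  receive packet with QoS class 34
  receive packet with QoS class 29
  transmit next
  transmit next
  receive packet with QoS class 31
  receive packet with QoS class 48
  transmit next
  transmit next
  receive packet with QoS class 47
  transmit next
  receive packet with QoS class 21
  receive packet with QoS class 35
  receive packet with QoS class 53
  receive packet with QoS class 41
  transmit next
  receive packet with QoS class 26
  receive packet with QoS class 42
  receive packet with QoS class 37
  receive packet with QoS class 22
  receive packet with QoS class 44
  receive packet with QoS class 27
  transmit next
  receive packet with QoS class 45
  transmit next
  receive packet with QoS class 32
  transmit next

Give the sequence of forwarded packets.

insert 34 → {34}
insert 29 → {34, 29}
transmit next → 34; now {29}
transmit next → 29; now {}
insert 31 → {31}
insert 48 → {48, 31}
transmit next → 48; now {31}
transmit next → 31; now {}
insert 47 → {47}
transmit next → 47; now {}
insert 21 → {21}
insert 35 → {35, 21}
insert 53 → {53, 35, 21}
insert 41 → {53, 41, 35, 21}
transmit next → 53; now {41, 35, 21}
insert 26 → {41, 35, 26, 21}
insert 42 → {42, 41, 35, 26, 21}
insert 37 → {42, 41, 37, 35, 26, 21}
insert 22 → {42, 41, 37, 35, 26, 22, 21}
insert 44 → {44, 42, 41, 37, 35, 26, 22, 21}
insert 27 → {44, 42, 41, 37, 35, 27, 26, 22, 21}
transmit next → 44; now {42, 41, 37, 35, 27, 26, 22, 21}
insert 45 → {45, 42, 41, 37, 35, 27, 26, 22, 21}
transmit next → 45; now {42, 41, 37, 35, 27, 26, 22, 21}
insert 32 → {42, 41, 37, 35, 32, 27, 26, 22, 21}
transmit next → 42; now {41, 37, 35, 32, 27, 26, 22, 21}

34 → 29 → 48 → 31 → 47 → 53 → 44 → 45 → 42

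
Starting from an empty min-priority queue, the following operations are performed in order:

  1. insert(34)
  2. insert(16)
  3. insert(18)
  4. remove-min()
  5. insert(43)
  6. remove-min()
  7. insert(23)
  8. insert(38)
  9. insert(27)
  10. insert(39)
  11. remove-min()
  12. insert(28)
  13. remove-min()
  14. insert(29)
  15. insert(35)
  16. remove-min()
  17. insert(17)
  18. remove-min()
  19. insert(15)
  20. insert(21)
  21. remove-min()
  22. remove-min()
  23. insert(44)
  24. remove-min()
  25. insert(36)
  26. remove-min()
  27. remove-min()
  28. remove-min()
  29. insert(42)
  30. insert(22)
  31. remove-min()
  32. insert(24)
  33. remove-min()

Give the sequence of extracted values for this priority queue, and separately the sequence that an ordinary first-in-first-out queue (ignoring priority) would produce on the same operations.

priority queue: 16, 18, 23, 27, 28, 17, 15, 21, 29, 34, 35, 36, 22, 24; FIFO queue: 34 → 16 → 18 → 43 → 23 → 38 → 27 → 39 → 28 → 29 → 35 → 17 → 15 → 21

insert 34 → {34}
insert 16 → {16, 34}
insert 18 → {16, 18, 34}
remove-min → 16; now {18, 34}
insert 43 → {18, 34, 43}
remove-min → 18; now {34, 43}
insert 23 → {23, 34, 43}
insert 38 → {23, 34, 38, 43}
insert 27 → {23, 27, 34, 38, 43}
insert 39 → {23, 27, 34, 38, 39, 43}
remove-min → 23; now {27, 34, 38, 39, 43}
insert 28 → {27, 28, 34, 38, 39, 43}
remove-min → 27; now {28, 34, 38, 39, 43}
insert 29 → {28, 29, 34, 38, 39, 43}
insert 35 → {28, 29, 34, 35, 38, 39, 43}
remove-min → 28; now {29, 34, 35, 38, 39, 43}
insert 17 → {17, 29, 34, 35, 38, 39, 43}
remove-min → 17; now {29, 34, 35, 38, 39, 43}
insert 15 → {15, 29, 34, 35, 38, 39, 43}
insert 21 → {15, 21, 29, 34, 35, 38, 39, 43}
remove-min → 15; now {21, 29, 34, 35, 38, 39, 43}
remove-min → 21; now {29, 34, 35, 38, 39, 43}
insert 44 → {29, 34, 35, 38, 39, 43, 44}
remove-min → 29; now {34, 35, 38, 39, 43, 44}
insert 36 → {34, 35, 36, 38, 39, 43, 44}
remove-min → 34; now {35, 36, 38, 39, 43, 44}
remove-min → 35; now {36, 38, 39, 43, 44}
remove-min → 36; now {38, 39, 43, 44}
insert 42 → {38, 39, 42, 43, 44}
insert 22 → {22, 38, 39, 42, 43, 44}
remove-min → 22; now {38, 39, 42, 43, 44}
insert 24 → {24, 38, 39, 42, 43, 44}
remove-min → 24; now {38, 39, 42, 43, 44}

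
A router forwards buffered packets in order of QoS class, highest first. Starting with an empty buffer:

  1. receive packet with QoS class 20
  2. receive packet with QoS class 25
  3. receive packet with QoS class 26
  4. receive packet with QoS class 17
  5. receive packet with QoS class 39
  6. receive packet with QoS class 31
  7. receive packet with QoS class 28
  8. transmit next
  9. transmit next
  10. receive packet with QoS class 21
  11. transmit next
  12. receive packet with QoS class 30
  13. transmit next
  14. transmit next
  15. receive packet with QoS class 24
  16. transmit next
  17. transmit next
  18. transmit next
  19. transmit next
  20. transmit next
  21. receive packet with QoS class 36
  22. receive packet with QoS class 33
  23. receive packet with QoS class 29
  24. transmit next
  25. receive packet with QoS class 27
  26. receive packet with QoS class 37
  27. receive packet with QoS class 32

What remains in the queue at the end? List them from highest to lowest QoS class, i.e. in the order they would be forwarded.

37, 33, 32, 29, 27

insert 20 → {20}
insert 25 → {25, 20}
insert 26 → {26, 25, 20}
insert 17 → {26, 25, 20, 17}
insert 39 → {39, 26, 25, 20, 17}
insert 31 → {39, 31, 26, 25, 20, 17}
insert 28 → {39, 31, 28, 26, 25, 20, 17}
transmit next → 39; now {31, 28, 26, 25, 20, 17}
transmit next → 31; now {28, 26, 25, 20, 17}
insert 21 → {28, 26, 25, 21, 20, 17}
transmit next → 28; now {26, 25, 21, 20, 17}
insert 30 → {30, 26, 25, 21, 20, 17}
transmit next → 30; now {26, 25, 21, 20, 17}
transmit next → 26; now {25, 21, 20, 17}
insert 24 → {25, 24, 21, 20, 17}
transmit next → 25; now {24, 21, 20, 17}
transmit next → 24; now {21, 20, 17}
transmit next → 21; now {20, 17}
transmit next → 20; now {17}
transmit next → 17; now {}
insert 36 → {36}
insert 33 → {36, 33}
insert 29 → {36, 33, 29}
transmit next → 36; now {33, 29}
insert 27 → {33, 29, 27}
insert 37 → {37, 33, 29, 27}
insert 32 → {37, 33, 32, 29, 27}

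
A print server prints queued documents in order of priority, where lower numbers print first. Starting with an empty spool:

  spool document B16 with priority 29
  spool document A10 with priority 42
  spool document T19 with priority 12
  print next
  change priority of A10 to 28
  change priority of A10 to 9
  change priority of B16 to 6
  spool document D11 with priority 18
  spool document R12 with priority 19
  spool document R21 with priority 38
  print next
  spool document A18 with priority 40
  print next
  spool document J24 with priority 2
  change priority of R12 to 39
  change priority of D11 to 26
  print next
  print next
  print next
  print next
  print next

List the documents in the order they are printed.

[T19, B16, A10, J24, D11, R21, R12, A18]

add B16 (priority 29) → {B16:29}
add A10 (priority 42) → {B16:29, A10:42}
add T19 (priority 12) → {T19:12, B16:29, A10:42}
print next → T19; now {B16:29, A10:42}
update A10 to priority 28 → {A10:28, B16:29}
update A10 to priority 9 → {A10:9, B16:29}
update B16 to priority 6 → {B16:6, A10:9}
add D11 (priority 18) → {B16:6, A10:9, D11:18}
add R12 (priority 19) → {B16:6, A10:9, D11:18, R12:19}
add R21 (priority 38) → {B16:6, A10:9, D11:18, R12:19, R21:38}
print next → B16; now {A10:9, D11:18, R12:19, R21:38}
add A18 (priority 40) → {A10:9, D11:18, R12:19, R21:38, A18:40}
print next → A10; now {D11:18, R12:19, R21:38, A18:40}
add J24 (priority 2) → {J24:2, D11:18, R12:19, R21:38, A18:40}
update R12 to priority 39 → {J24:2, D11:18, R21:38, R12:39, A18:40}
update D11 to priority 26 → {J24:2, D11:26, R21:38, R12:39, A18:40}
print next → J24; now {D11:26, R21:38, R12:39, A18:40}
print next → D11; now {R21:38, R12:39, A18:40}
print next → R21; now {R12:39, A18:40}
print next → R12; now {A18:40}
print next → A18; now {}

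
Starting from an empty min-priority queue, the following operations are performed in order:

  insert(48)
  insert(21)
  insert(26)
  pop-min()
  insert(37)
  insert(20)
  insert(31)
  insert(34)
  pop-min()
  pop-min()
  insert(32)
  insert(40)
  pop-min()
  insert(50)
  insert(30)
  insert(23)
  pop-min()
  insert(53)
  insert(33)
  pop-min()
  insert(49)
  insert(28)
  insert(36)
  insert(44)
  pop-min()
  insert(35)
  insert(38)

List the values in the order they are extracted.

21 → 20 → 26 → 31 → 23 → 30 → 28

insert 48 → {48}
insert 21 → {21, 48}
insert 26 → {21, 26, 48}
pop-min → 21; now {26, 48}
insert 37 → {26, 37, 48}
insert 20 → {20, 26, 37, 48}
insert 31 → {20, 26, 31, 37, 48}
insert 34 → {20, 26, 31, 34, 37, 48}
pop-min → 20; now {26, 31, 34, 37, 48}
pop-min → 26; now {31, 34, 37, 48}
insert 32 → {31, 32, 34, 37, 48}
insert 40 → {31, 32, 34, 37, 40, 48}
pop-min → 31; now {32, 34, 37, 40, 48}
insert 50 → {32, 34, 37, 40, 48, 50}
insert 30 → {30, 32, 34, 37, 40, 48, 50}
insert 23 → {23, 30, 32, 34, 37, 40, 48, 50}
pop-min → 23; now {30, 32, 34, 37, 40, 48, 50}
insert 53 → {30, 32, 34, 37, 40, 48, 50, 53}
insert 33 → {30, 32, 33, 34, 37, 40, 48, 50, 53}
pop-min → 30; now {32, 33, 34, 37, 40, 48, 50, 53}
insert 49 → {32, 33, 34, 37, 40, 48, 49, 50, 53}
insert 28 → {28, 32, 33, 34, 37, 40, 48, 49, 50, 53}
insert 36 → {28, 32, 33, 34, 36, 37, 40, 48, 49, 50, 53}
insert 44 → {28, 32, 33, 34, 36, 37, 40, 44, 48, 49, 50, 53}
pop-min → 28; now {32, 33, 34, 36, 37, 40, 44, 48, 49, 50, 53}
insert 35 → {32, 33, 34, 35, 36, 37, 40, 44, 48, 49, 50, 53}
insert 38 → {32, 33, 34, 35, 36, 37, 38, 40, 44, 48, 49, 50, 53}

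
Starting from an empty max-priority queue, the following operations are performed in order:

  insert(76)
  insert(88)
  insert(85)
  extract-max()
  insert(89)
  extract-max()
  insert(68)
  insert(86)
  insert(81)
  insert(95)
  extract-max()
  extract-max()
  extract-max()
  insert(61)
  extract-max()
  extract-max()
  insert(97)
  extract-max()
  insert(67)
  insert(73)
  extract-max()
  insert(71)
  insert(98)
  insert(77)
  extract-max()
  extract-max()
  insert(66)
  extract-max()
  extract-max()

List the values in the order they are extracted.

88 → 89 → 95 → 86 → 85 → 81 → 76 → 97 → 73 → 98 → 77 → 71 → 68

insert 76 → {76}
insert 88 → {88, 76}
insert 85 → {88, 85, 76}
extract-max → 88; now {85, 76}
insert 89 → {89, 85, 76}
extract-max → 89; now {85, 76}
insert 68 → {85, 76, 68}
insert 86 → {86, 85, 76, 68}
insert 81 → {86, 85, 81, 76, 68}
insert 95 → {95, 86, 85, 81, 76, 68}
extract-max → 95; now {86, 85, 81, 76, 68}
extract-max → 86; now {85, 81, 76, 68}
extract-max → 85; now {81, 76, 68}
insert 61 → {81, 76, 68, 61}
extract-max → 81; now {76, 68, 61}
extract-max → 76; now {68, 61}
insert 97 → {97, 68, 61}
extract-max → 97; now {68, 61}
insert 67 → {68, 67, 61}
insert 73 → {73, 68, 67, 61}
extract-max → 73; now {68, 67, 61}
insert 71 → {71, 68, 67, 61}
insert 98 → {98, 71, 68, 67, 61}
insert 77 → {98, 77, 71, 68, 67, 61}
extract-max → 98; now {77, 71, 68, 67, 61}
extract-max → 77; now {71, 68, 67, 61}
insert 66 → {71, 68, 67, 66, 61}
extract-max → 71; now {68, 67, 66, 61}
extract-max → 68; now {67, 66, 61}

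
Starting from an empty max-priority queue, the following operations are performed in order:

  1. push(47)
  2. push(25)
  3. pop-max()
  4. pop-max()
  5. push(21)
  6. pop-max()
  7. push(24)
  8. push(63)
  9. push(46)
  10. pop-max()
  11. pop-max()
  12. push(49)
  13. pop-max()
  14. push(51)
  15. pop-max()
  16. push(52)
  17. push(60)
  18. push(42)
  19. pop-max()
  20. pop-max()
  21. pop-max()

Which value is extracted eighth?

60

insert 47 → {47}
insert 25 → {47, 25}
pop-max → 47; now {25}
pop-max → 25; now {}
insert 21 → {21}
pop-max → 21; now {}
insert 24 → {24}
insert 63 → {63, 24}
insert 46 → {63, 46, 24}
pop-max → 63; now {46, 24}
pop-max → 46; now {24}
insert 49 → {49, 24}
pop-max → 49; now {24}
insert 51 → {51, 24}
pop-max → 51; now {24}
insert 52 → {52, 24}
insert 60 → {60, 52, 24}
insert 42 → {60, 52, 42, 24}
pop-max → 60; now {52, 42, 24}
pop-max → 52; now {42, 24}
pop-max → 42; now {24}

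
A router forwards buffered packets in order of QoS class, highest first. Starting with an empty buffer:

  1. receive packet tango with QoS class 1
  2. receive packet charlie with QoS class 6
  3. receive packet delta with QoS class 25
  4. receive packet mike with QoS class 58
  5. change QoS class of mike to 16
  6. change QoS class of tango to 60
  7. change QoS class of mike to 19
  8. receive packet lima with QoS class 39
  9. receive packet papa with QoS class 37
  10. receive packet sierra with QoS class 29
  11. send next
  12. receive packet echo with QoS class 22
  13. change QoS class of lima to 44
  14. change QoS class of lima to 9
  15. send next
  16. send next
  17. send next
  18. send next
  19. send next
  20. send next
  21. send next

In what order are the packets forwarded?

add tango (QoS class 1) → {tango:1}
add charlie (QoS class 6) → {charlie:6, tango:1}
add delta (QoS class 25) → {delta:25, charlie:6, tango:1}
add mike (QoS class 58) → {mike:58, delta:25, charlie:6, tango:1}
update mike to QoS class 16 → {delta:25, mike:16, charlie:6, tango:1}
update tango to QoS class 60 → {tango:60, delta:25, mike:16, charlie:6}
update mike to QoS class 19 → {tango:60, delta:25, mike:19, charlie:6}
add lima (QoS class 39) → {tango:60, lima:39, delta:25, mike:19, charlie:6}
add papa (QoS class 37) → {tango:60, lima:39, papa:37, delta:25, mike:19, charlie:6}
add sierra (QoS class 29) → {tango:60, lima:39, papa:37, sierra:29, delta:25, mike:19, charlie:6}
send next → tango; now {lima:39, papa:37, sierra:29, delta:25, mike:19, charlie:6}
add echo (QoS class 22) → {lima:39, papa:37, sierra:29, delta:25, echo:22, mike:19, charlie:6}
update lima to QoS class 44 → {lima:44, papa:37, sierra:29, delta:25, echo:22, mike:19, charlie:6}
update lima to QoS class 9 → {papa:37, sierra:29, delta:25, echo:22, mike:19, lima:9, charlie:6}
send next → papa; now {sierra:29, delta:25, echo:22, mike:19, lima:9, charlie:6}
send next → sierra; now {delta:25, echo:22, mike:19, lima:9, charlie:6}
send next → delta; now {echo:22, mike:19, lima:9, charlie:6}
send next → echo; now {mike:19, lima:9, charlie:6}
send next → mike; now {lima:9, charlie:6}
send next → lima; now {charlie:6}
send next → charlie; now {}

[tango, papa, sierra, delta, echo, mike, lima, charlie]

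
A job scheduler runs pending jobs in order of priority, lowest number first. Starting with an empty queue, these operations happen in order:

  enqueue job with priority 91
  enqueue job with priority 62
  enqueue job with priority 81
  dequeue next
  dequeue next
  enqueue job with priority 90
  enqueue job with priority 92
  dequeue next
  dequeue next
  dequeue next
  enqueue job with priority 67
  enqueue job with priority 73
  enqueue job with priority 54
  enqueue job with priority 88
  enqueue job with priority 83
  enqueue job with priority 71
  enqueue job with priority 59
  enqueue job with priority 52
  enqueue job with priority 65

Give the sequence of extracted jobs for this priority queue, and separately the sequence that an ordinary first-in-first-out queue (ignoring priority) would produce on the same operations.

priority queue: 62 → 81 → 90 → 91 → 92; FIFO queue: 91, 62, 81, 90, 92

insert 91 → {91}
insert 62 → {62, 91}
insert 81 → {62, 81, 91}
dequeue next → 62; now {81, 91}
dequeue next → 81; now {91}
insert 90 → {90, 91}
insert 92 → {90, 91, 92}
dequeue next → 90; now {91, 92}
dequeue next → 91; now {92}
dequeue next → 92; now {}
insert 67 → {67}
insert 73 → {67, 73}
insert 54 → {54, 67, 73}
insert 88 → {54, 67, 73, 88}
insert 83 → {54, 67, 73, 83, 88}
insert 71 → {54, 67, 71, 73, 83, 88}
insert 59 → {54, 59, 67, 71, 73, 83, 88}
insert 52 → {52, 54, 59, 67, 71, 73, 83, 88}
insert 65 → {52, 54, 59, 65, 67, 71, 73, 83, 88}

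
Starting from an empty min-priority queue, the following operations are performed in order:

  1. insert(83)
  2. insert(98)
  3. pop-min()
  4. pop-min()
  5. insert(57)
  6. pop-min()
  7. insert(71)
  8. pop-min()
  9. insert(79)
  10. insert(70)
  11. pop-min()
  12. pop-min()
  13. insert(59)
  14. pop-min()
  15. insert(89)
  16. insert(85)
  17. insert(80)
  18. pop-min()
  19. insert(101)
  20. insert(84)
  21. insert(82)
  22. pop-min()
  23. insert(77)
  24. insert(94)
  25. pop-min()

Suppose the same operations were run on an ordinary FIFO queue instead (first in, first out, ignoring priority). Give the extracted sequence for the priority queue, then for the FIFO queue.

insert 83 → {83}
insert 98 → {83, 98}
pop-min → 83; now {98}
pop-min → 98; now {}
insert 57 → {57}
pop-min → 57; now {}
insert 71 → {71}
pop-min → 71; now {}
insert 79 → {79}
insert 70 → {70, 79}
pop-min → 70; now {79}
pop-min → 79; now {}
insert 59 → {59}
pop-min → 59; now {}
insert 89 → {89}
insert 85 → {85, 89}
insert 80 → {80, 85, 89}
pop-min → 80; now {85, 89}
insert 101 → {85, 89, 101}
insert 84 → {84, 85, 89, 101}
insert 82 → {82, 84, 85, 89, 101}
pop-min → 82; now {84, 85, 89, 101}
insert 77 → {77, 84, 85, 89, 101}
insert 94 → {77, 84, 85, 89, 94, 101}
pop-min → 77; now {84, 85, 89, 94, 101}

priority queue: [83, 98, 57, 71, 70, 79, 59, 80, 82, 77]; FIFO queue: 83 → 98 → 57 → 71 → 79 → 70 → 59 → 89 → 85 → 80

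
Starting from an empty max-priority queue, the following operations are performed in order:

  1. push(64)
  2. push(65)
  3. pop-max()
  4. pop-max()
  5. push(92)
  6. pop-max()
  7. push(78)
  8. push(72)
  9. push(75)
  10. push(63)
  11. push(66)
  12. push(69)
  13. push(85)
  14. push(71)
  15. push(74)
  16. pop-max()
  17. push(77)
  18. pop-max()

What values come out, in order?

65 → 64 → 92 → 85 → 78

insert 64 → {64}
insert 65 → {65, 64}
pop-max → 65; now {64}
pop-max → 64; now {}
insert 92 → {92}
pop-max → 92; now {}
insert 78 → {78}
insert 72 → {78, 72}
insert 75 → {78, 75, 72}
insert 63 → {78, 75, 72, 63}
insert 66 → {78, 75, 72, 66, 63}
insert 69 → {78, 75, 72, 69, 66, 63}
insert 85 → {85, 78, 75, 72, 69, 66, 63}
insert 71 → {85, 78, 75, 72, 71, 69, 66, 63}
insert 74 → {85, 78, 75, 74, 72, 71, 69, 66, 63}
pop-max → 85; now {78, 75, 74, 72, 71, 69, 66, 63}
insert 77 → {78, 77, 75, 74, 72, 71, 69, 66, 63}
pop-max → 78; now {77, 75, 74, 72, 71, 69, 66, 63}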